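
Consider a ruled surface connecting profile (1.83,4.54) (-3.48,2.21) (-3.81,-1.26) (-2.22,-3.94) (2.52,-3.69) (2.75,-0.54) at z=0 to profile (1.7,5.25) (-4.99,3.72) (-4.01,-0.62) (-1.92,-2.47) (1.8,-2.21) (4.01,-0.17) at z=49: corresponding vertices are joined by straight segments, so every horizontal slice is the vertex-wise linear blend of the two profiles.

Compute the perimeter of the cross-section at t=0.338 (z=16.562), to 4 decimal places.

Perimeter at t=0.338: 25.5706

Cross-section at t=0.338: each vertex is (1-t)·p0[i] + t·p1[i].
  v1: (1-0.338)·(1.83,4.54) + 0.338·(1.7,5.25) = (1.7861,4.7800)
  v2: (1-0.338)·(-3.48,2.21) + 0.338·(-4.99,3.72) = (-3.9904,2.7204)
  v3: (1-0.338)·(-3.81,-1.26) + 0.338·(-4.01,-0.62) = (-3.8776,-1.0437)
  v4: (1-0.338)·(-2.22,-3.94) + 0.338·(-1.92,-2.47) = (-2.1186,-3.4431)
  v5: (1-0.338)·(2.52,-3.69) + 0.338·(1.8,-2.21) = (2.2766,-3.1898)
  v6: (1-0.338)·(2.75,-0.54) + 0.338·(4.01,-0.17) = (3.1759,-0.4149)
Perimeter = Σ |v_{i+1} − v_i|:
  edge 1→2: √(-5.7764² + -2.0596²) = 6.1326 (running 6.1326)
  edge 2→3: √(0.1128² + -3.7641²) = 3.7657 (running 9.8984)
  edge 3→4: √(1.7590² + -2.3995²) = 2.9751 (running 12.8735)
  edge 4→5: √(4.3952² + 0.2534²) = 4.4025 (running 17.2761)
  edge 5→6: √(0.8992² + 2.7748²) = 2.9169 (running 20.1930)
  edge 6→1: √(-1.3898² + 5.1949²) = 5.3776 (running 25.5706)
Perimeter = 25.5706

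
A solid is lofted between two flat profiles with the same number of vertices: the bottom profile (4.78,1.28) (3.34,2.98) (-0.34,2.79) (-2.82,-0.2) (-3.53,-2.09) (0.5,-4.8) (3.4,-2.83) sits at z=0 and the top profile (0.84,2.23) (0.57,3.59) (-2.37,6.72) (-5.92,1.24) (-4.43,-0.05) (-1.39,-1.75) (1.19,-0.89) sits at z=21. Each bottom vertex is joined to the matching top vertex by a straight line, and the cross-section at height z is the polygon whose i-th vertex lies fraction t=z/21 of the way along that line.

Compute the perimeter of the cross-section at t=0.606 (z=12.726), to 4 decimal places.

Cross-section at t=0.606: each vertex is (1-t)·p0[i] + t·p1[i].
  v1: (1-0.606)·(4.78,1.28) + 0.606·(0.84,2.23) = (2.3924,1.8557)
  v2: (1-0.606)·(3.34,2.98) + 0.606·(0.57,3.59) = (1.6614,3.3497)
  v3: (1-0.606)·(-0.34,2.79) + 0.606·(-2.37,6.72) = (-1.5702,5.1716)
  v4: (1-0.606)·(-2.82,-0.2) + 0.606·(-5.92,1.24) = (-4.6986,0.6726)
  v5: (1-0.606)·(-3.53,-2.09) + 0.606·(-4.43,-0.05) = (-4.0754,-0.8538)
  v6: (1-0.606)·(0.5,-4.8) + 0.606·(-1.39,-1.75) = (-0.6453,-2.9517)
  v7: (1-0.606)·(3.4,-2.83) + 0.606·(1.19,-0.89) = (2.0607,-1.6544)
Perimeter = Σ |v_{i+1} − v_i|:
  edge 1→2: √(-0.7310² + 1.4940²) = 1.6632 (running 1.6632)
  edge 2→3: √(-3.2316² + 1.8219²) = 3.7098 (running 5.3730)
  edge 3→4: √(-3.1284² + -4.4989²) = 5.4797 (running 10.8527)
  edge 4→5: √(0.6232² + -1.5264²) = 1.6487 (running 12.5014)
  edge 5→6: √(3.4301² + -2.0979²) = 4.0208 (running 16.5222)
  edge 6→7: √(2.7061² + 1.2973²) = 3.0010 (running 19.5232)
  edge 7→1: √(0.3316² + 3.5101²) = 3.5257 (running 23.0489)
Perimeter = 23.0489

Perimeter at t=0.606: 23.0489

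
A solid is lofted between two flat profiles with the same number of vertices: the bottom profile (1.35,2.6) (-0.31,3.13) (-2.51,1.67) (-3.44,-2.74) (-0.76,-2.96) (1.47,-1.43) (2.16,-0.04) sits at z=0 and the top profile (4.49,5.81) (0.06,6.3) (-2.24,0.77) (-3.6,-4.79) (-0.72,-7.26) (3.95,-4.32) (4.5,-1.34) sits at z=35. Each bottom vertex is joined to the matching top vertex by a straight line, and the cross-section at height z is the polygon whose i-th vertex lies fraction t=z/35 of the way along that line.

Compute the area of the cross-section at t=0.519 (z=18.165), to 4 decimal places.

Area at t=0.519: 47.7796

Cross-section at t=0.519: each vertex is (1-t)·p0[i] + t·p1[i].
  v1: (1-0.519)·(1.35,2.6) + 0.519·(4.49,5.81) = (2.9797,4.2660)
  v2: (1-0.519)·(-0.31,3.13) + 0.519·(0.06,6.3) = (-0.1180,4.7752)
  v3: (1-0.519)·(-2.51,1.67) + 0.519·(-2.24,0.77) = (-2.3699,1.2029)
  v4: (1-0.519)·(-3.44,-2.74) + 0.519·(-3.6,-4.79) = (-3.5230,-3.8040)
  v5: (1-0.519)·(-0.76,-2.96) + 0.519·(-0.72,-7.26) = (-0.7392,-5.1917)
  v6: (1-0.519)·(1.47,-1.43) + 0.519·(3.95,-4.32) = (2.7571,-2.9299)
  v7: (1-0.519)·(2.16,-0.04) + 0.519·(4.5,-1.34) = (3.3745,-0.7147)
Shoelace sum Σ(x_i·y_{i+1} − x_{i+1}·y_i):
  i=1: 2.9797·4.7752 − -0.1180·4.2660 = +14.7318 (running +14.7318)
  i=2: -0.1180·1.2029 − -2.3699·4.7752 = +11.1748 (running +25.9066)
  i=3: -2.3699·-3.8040 − -3.5230·1.2029 = +13.2527 (running +39.1593)
  i=4: -3.5230·-5.1917 − -0.7392·-3.8040 = +15.4785 (running +54.6379)
  i=5: -0.7392·-2.9299 − 2.7571·-5.1917 = +16.4800 (running +71.1179)
  i=6: 2.7571·-0.7147 − 3.3745·-2.9299 = +7.9164 (running +79.0343)
  i=7: 3.3745·4.2660 − 2.9797·-0.7147 = +16.5250 (running +95.5592)
Area = |Σ|/2 = |95.5592|/2 = 47.7796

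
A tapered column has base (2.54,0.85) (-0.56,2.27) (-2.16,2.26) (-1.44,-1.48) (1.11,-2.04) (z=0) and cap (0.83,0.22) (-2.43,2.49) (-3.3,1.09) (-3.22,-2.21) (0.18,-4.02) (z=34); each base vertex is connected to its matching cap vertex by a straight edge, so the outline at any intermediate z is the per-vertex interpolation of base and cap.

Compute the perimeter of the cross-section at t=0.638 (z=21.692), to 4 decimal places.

Cross-section at t=0.638: each vertex is (1-t)·p0[i] + t·p1[i].
  v1: (1-0.638)·(2.54,0.85) + 0.638·(0.83,0.22) = (1.4490,0.4481)
  v2: (1-0.638)·(-0.56,2.27) + 0.638·(-2.43,2.49) = (-1.7531,2.4104)
  v3: (1-0.638)·(-2.16,2.26) + 0.638·(-3.3,1.09) = (-2.8873,1.5135)
  v4: (1-0.638)·(-1.44,-1.48) + 0.638·(-3.22,-2.21) = (-2.5756,-1.9457)
  v5: (1-0.638)·(1.11,-2.04) + 0.638·(0.18,-4.02) = (0.5167,-3.3032)
Perimeter = Σ |v_{i+1} − v_i|:
  edge 1→2: √(-3.2021² + 1.9623²) = 3.7555 (running 3.7555)
  edge 2→3: √(-1.1343² + -0.8968²) = 1.4460 (running 5.2015)
  edge 3→4: √(0.3117² + -3.4593²) = 3.4733 (running 8.6748)
  edge 4→5: √(3.0923² + -1.3575²) = 3.3771 (running 12.0519)
  edge 5→1: √(0.9324² + 3.7513²) = 3.8654 (running 15.9174)
Perimeter = 15.9174

Perimeter at t=0.638: 15.9174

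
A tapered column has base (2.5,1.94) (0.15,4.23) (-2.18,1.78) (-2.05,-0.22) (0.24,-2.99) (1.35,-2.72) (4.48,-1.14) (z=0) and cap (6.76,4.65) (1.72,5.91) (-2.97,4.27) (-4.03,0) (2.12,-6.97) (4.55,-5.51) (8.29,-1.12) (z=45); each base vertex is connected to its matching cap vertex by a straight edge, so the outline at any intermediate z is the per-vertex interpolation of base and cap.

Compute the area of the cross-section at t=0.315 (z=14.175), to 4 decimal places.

Area at t=0.315: 46.6972

Cross-section at t=0.315: each vertex is (1-t)·p0[i] + t·p1[i].
  v1: (1-0.315)·(2.5,1.94) + 0.315·(6.76,4.65) = (3.8419,2.7937)
  v2: (1-0.315)·(0.15,4.23) + 0.315·(1.72,5.91) = (0.6445,4.7592)
  v3: (1-0.315)·(-2.18,1.78) + 0.315·(-2.97,4.27) = (-2.4289,2.5644)
  v4: (1-0.315)·(-2.05,-0.22) + 0.315·(-4.03,0) = (-2.6737,-0.1507)
  v5: (1-0.315)·(0.24,-2.99) + 0.315·(2.12,-6.97) = (0.8322,-4.2437)
  v6: (1-0.315)·(1.35,-2.72) + 0.315·(4.55,-5.51) = (2.3580,-3.5989)
  v7: (1-0.315)·(4.48,-1.14) + 0.315·(8.29,-1.12) = (5.6802,-1.1337)
Shoelace sum Σ(x_i·y_{i+1} − x_{i+1}·y_i):
  i=1: 3.8419·4.7592 − 0.6445·2.7937 = +16.4837 (running +16.4837)
  i=2: 0.6445·2.5644 − -2.4289·4.7592 = +13.2122 (running +29.6960)
  i=3: -2.4289·-0.1507 − -2.6737·2.5644 = +7.2223 (running +36.9183)
  i=4: -2.6737·-4.2437 − 0.8322·-0.1507 = +11.4718 (running +48.3901)
  i=5: 0.8322·-3.5989 − 2.3580·-4.2437 = +7.0117 (running +55.4018)
  i=6: 2.3580·-1.1337 − 5.6802·-3.5989 = +17.7687 (running +73.1705)
  i=7: 5.6802·2.7937 − 3.8419·-1.1337 = +20.2239 (running +93.3944)
Area = |Σ|/2 = |93.3944|/2 = 46.6972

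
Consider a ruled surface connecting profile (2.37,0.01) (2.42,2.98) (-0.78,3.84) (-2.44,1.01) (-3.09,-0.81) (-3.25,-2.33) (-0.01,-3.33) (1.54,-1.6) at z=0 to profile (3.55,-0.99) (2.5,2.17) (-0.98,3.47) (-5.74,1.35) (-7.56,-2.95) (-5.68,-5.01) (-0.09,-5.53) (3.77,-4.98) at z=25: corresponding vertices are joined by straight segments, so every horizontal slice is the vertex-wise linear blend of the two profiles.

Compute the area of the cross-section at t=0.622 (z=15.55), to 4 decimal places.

Cross-section at t=0.622: each vertex is (1-t)·p0[i] + t·p1[i].
  v1: (1-0.622)·(2.37,0.01) + 0.622·(3.55,-0.99) = (3.1040,-0.6120)
  v2: (1-0.622)·(2.42,2.98) + 0.622·(2.5,2.17) = (2.4698,2.4762)
  v3: (1-0.622)·(-0.78,3.84) + 0.622·(-0.98,3.47) = (-0.9044,3.6099)
  v4: (1-0.622)·(-2.44,1.01) + 0.622·(-5.74,1.35) = (-4.4926,1.2215)
  v5: (1-0.622)·(-3.09,-0.81) + 0.622·(-7.56,-2.95) = (-5.8703,-2.1411)
  v6: (1-0.622)·(-3.25,-2.33) + 0.622·(-5.68,-5.01) = (-4.7615,-3.9970)
  v7: (1-0.622)·(-0.01,-3.33) + 0.622·(-0.09,-5.53) = (-0.0598,-4.6984)
  v8: (1-0.622)·(1.54,-1.6) + 0.622·(3.77,-4.98) = (2.9271,-3.7024)
Shoelace sum Σ(x_i·y_{i+1} − x_{i+1}·y_i):
  i=1: 3.1040·2.4762 − 2.4698·-0.6120 = +9.1975 (running +9.1975)
  i=2: 2.4698·3.6099 − -0.9044·2.4762 = +11.1549 (running +20.3524)
  i=3: -0.9044·1.2215 − -4.4926·3.6099 = +15.1130 (running +35.4654)
  i=4: -4.4926·-2.1411 − -5.8703·1.2215 = +16.7895 (running +52.2549)
  i=5: -5.8703·-3.9970 − -4.7615·-2.1411 = +13.2688 (running +65.5237)
  i=6: -4.7615·-4.6984 − -0.0598·-3.9970 = +22.1324 (running +87.6561)
  i=7: -0.0598·-3.7024 − 2.9271·-4.6984 = +13.9738 (running +101.6299)
  i=8: 2.9271·-0.6120 − 3.1040·-3.7024 = +9.7006 (running +111.3305)
Area = |Σ|/2 = |111.3305|/2 = 55.6652

Area at t=0.622: 55.6652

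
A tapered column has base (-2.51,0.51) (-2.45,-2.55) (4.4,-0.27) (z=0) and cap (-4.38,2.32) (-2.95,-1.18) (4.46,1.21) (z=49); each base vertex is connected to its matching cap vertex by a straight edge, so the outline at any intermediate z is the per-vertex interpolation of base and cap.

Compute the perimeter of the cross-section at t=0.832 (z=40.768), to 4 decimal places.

Cross-section at t=0.832: each vertex is (1-t)·p0[i] + t·p1[i].
  v1: (1-0.832)·(-2.51,0.51) + 0.832·(-4.38,2.32) = (-4.0658,2.0159)
  v2: (1-0.832)·(-2.45,-2.55) + 0.832·(-2.95,-1.18) = (-2.8660,-1.4102)
  v3: (1-0.832)·(4.4,-0.27) + 0.832·(4.46,1.21) = (4.4499,0.9614)
Perimeter = Σ |v_{i+1} − v_i|:
  edge 1→2: √(1.1998² + -3.4261²) = 3.6301 (running 3.6301)
  edge 2→3: √(7.3159² + 2.3715²) = 7.6907 (running 11.3208)
  edge 3→1: √(-8.5158² + 1.0546²) = 8.5808 (running 19.9016)
Perimeter = 19.9016

Perimeter at t=0.832: 19.9016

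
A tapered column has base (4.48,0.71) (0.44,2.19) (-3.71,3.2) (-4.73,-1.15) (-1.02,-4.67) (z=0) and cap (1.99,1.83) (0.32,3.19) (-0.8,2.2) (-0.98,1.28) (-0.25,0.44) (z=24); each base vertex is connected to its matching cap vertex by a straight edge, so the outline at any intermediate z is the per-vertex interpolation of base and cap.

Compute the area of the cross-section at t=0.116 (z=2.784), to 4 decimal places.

Area at t=0.116: 33.7909

Cross-section at t=0.116: each vertex is (1-t)·p0[i] + t·p1[i].
  v1: (1-0.116)·(4.48,0.71) + 0.116·(1.99,1.83) = (4.1912,0.8399)
  v2: (1-0.116)·(0.44,2.19) + 0.116·(0.32,3.19) = (0.4261,2.3060)
  v3: (1-0.116)·(-3.71,3.2) + 0.116·(-0.8,2.2) = (-3.3724,3.0840)
  v4: (1-0.116)·(-4.73,-1.15) + 0.116·(-0.98,1.28) = (-4.2950,-0.8681)
  v5: (1-0.116)·(-1.02,-4.67) + 0.116·(-0.25,0.44) = (-0.9307,-4.0772)
Shoelace sum Σ(x_i·y_{i+1} − x_{i+1}·y_i):
  i=1: 4.1912·2.3060 − 0.4261·0.8399 = +9.3069 (running +9.3069)
  i=2: 0.4261·3.0840 − -3.3724·2.3060 = +9.0909 (running +18.3978)
  i=3: -3.3724·-0.8681 − -4.2950·3.0840 = +16.1735 (running +34.5713)
  i=4: -4.2950·-4.0772 − -0.9307·-0.8681 = +16.7038 (running +51.2751)
  i=5: -0.9307·0.8399 − 4.1912·-4.0772 = +16.3067 (running +67.5818)
Area = |Σ|/2 = |67.5818|/2 = 33.7909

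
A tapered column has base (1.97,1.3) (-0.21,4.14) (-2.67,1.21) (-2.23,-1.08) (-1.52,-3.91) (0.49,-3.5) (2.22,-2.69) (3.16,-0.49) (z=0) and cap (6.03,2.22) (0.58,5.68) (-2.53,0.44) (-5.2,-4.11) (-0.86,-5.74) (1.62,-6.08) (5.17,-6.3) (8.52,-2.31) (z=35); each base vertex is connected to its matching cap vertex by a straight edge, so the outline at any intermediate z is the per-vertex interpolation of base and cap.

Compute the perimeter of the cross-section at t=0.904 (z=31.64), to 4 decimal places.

Cross-section at t=0.904: each vertex is (1-t)·p0[i] + t·p1[i].
  v1: (1-0.904)·(1.97,1.3) + 0.904·(6.03,2.22) = (5.6402,2.1317)
  v2: (1-0.904)·(-0.21,4.14) + 0.904·(0.58,5.68) = (0.5042,5.5322)
  v3: (1-0.904)·(-2.67,1.21) + 0.904·(-2.53,0.44) = (-2.5434,0.5139)
  v4: (1-0.904)·(-2.23,-1.08) + 0.904·(-5.2,-4.11) = (-4.9149,-3.8191)
  v5: (1-0.904)·(-1.52,-3.91) + 0.904·(-0.86,-5.74) = (-0.9234,-5.5643)
  v6: (1-0.904)·(0.49,-3.5) + 0.904·(1.62,-6.08) = (1.5115,-5.8323)
  v7: (1-0.904)·(2.22,-2.69) + 0.904·(5.17,-6.3) = (4.8868,-5.9534)
  v8: (1-0.904)·(3.16,-0.49) + 0.904·(8.52,-2.31) = (8.0054,-2.1353)
Perimeter = Σ |v_{i+1} − v_i|:
  edge 1→2: √(-5.1361² + 3.4005²) = 6.1598 (running 6.1598)
  edge 2→3: √(-3.0476² + -5.0182²) = 5.8712 (running 12.0309)
  edge 3→4: √(-2.3714² + -4.3330²) = 4.9395 (running 16.9705)
  edge 4→5: √(3.9915² + -1.7452²) = 4.3564 (running 21.3268)
  edge 5→6: √(2.4349² + -0.2680²) = 2.4496 (running 23.7764)
  edge 6→7: √(3.3753² + -0.1211²) = 3.3775 (running 27.1539)
  edge 7→8: √(3.1186² + 3.8182²) = 4.9299 (running 32.0838)
  edge 8→1: √(-2.3652² + 4.2670²) = 4.8786 (running 36.9624)
Perimeter = 36.9624

Perimeter at t=0.904: 36.9624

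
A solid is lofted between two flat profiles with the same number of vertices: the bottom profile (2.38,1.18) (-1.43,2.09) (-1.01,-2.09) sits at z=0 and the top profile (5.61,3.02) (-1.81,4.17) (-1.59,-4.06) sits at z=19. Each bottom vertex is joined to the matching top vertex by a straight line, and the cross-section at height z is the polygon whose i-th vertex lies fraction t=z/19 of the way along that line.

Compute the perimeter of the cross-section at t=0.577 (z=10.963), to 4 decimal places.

Perimeter at t=0.577: 20.3282

Cross-section at t=0.577: each vertex is (1-t)·p0[i] + t·p1[i].
  v1: (1-0.577)·(2.38,1.18) + 0.577·(5.61,3.02) = (4.2437,2.2417)
  v2: (1-0.577)·(-1.43,2.09) + 0.577·(-1.81,4.17) = (-1.6493,3.2902)
  v3: (1-0.577)·(-1.01,-2.09) + 0.577·(-1.59,-4.06) = (-1.3447,-3.2267)
Perimeter = Σ |v_{i+1} − v_i|:
  edge 1→2: √(-5.8930² + 1.0485²) = 5.9855 (running 5.9855)
  edge 2→3: √(0.3046² + -6.5168²) = 6.5240 (running 12.5095)
  edge 3→1: √(5.5884² + 5.4684²) = 7.8188 (running 20.3282)
Perimeter = 20.3282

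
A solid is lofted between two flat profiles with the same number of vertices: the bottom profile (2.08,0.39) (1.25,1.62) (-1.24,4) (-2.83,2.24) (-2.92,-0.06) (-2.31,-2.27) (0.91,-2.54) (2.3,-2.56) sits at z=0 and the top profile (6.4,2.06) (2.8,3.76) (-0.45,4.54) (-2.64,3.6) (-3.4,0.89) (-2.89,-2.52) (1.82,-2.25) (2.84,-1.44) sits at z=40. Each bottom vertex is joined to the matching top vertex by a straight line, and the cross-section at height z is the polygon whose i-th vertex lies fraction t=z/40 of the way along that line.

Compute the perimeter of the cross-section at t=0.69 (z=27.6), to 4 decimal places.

Cross-section at t=0.69: each vertex is (1-t)·p0[i] + t·p1[i].
  v1: (1-0.69)·(2.08,0.39) + 0.69·(6.4,2.06) = (5.0608,1.5423)
  v2: (1-0.69)·(1.25,1.62) + 0.69·(2.8,3.76) = (2.3195,3.0966)
  v3: (1-0.69)·(-1.24,4) + 0.69·(-0.45,4.54) = (-0.6949,4.3726)
  v4: (1-0.69)·(-2.83,2.24) + 0.69·(-2.64,3.6) = (-2.6989,3.1784)
  v5: (1-0.69)·(-2.92,-0.06) + 0.69·(-3.4,0.89) = (-3.2512,0.5955)
  v6: (1-0.69)·(-2.31,-2.27) + 0.69·(-2.89,-2.52) = (-2.7102,-2.4425)
  v7: (1-0.69)·(0.91,-2.54) + 0.69·(1.82,-2.25) = (1.5379,-2.3399)
  v8: (1-0.69)·(2.3,-2.56) + 0.69·(2.84,-1.44) = (2.6726,-1.7872)
Perimeter = Σ |v_{i+1} − v_i|:
  edge 1→2: √(-2.7413² + 1.5543²) = 3.1513 (running 3.1513)
  edge 2→3: √(-3.0144² + 1.2760²) = 3.2733 (running 6.4246)
  edge 3→4: √(-2.0040² + -1.1942²) = 2.3328 (running 8.7575)
  edge 4→5: √(-0.5523² + -2.5829²) = 2.6413 (running 11.3988)
  edge 5→6: √(0.5410² + -3.0380²) = 3.0858 (running 14.4845)
  edge 6→7: √(4.2481² + 0.1026²) = 4.2493 (running 18.7339)
  edge 7→8: √(1.1347² + 0.5527²) = 1.2621 (running 19.9960)
  edge 8→1: √(2.3882² + 3.3295²) = 4.0974 (running 24.0935)
Perimeter = 24.0935

Perimeter at t=0.69: 24.0935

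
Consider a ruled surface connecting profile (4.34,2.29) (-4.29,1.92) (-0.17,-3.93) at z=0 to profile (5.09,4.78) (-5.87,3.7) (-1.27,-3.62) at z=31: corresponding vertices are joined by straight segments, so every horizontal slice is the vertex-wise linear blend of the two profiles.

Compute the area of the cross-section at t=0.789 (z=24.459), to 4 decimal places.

Cross-section at t=0.789: each vertex is (1-t)·p0[i] + t·p1[i].
  v1: (1-0.789)·(4.34,2.29) + 0.789·(5.09,4.78) = (4.9317,4.2546)
  v2: (1-0.789)·(-4.29,1.92) + 0.789·(-5.87,3.7) = (-5.5366,3.3244)
  v3: (1-0.789)·(-0.17,-3.93) + 0.789·(-1.27,-3.62) = (-1.0379,-3.6854)
Shoelace sum Σ(x_i·y_{i+1} − x_{i+1}·y_i):
  i=1: 4.9317·3.3244 − -5.5366·4.2546 = +39.9514 (running +39.9514)
  i=2: -5.5366·-3.6854 − -1.0379·3.3244 = +23.8551 (running +63.8065)
  i=3: -1.0379·4.2546 − 4.9317·-3.6854 = +13.7597 (running +77.5662)
Area = |Σ|/2 = |77.5662|/2 = 38.7831

Area at t=0.789: 38.7831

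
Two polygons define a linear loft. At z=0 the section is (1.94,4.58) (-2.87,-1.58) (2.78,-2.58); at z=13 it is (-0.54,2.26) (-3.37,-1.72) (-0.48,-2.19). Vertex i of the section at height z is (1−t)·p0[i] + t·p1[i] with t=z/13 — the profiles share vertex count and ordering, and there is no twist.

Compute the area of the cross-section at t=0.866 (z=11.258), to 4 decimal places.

Cross-section at t=0.866: each vertex is (1-t)·p0[i] + t·p1[i].
  v1: (1-0.866)·(1.94,4.58) + 0.866·(-0.54,2.26) = (-0.2077,2.5709)
  v2: (1-0.866)·(-2.87,-1.58) + 0.866·(-3.37,-1.72) = (-3.3030,-1.7012)
  v3: (1-0.866)·(2.78,-2.58) + 0.866·(-0.48,-2.19) = (-0.0432,-2.2423)
Shoelace sum Σ(x_i·y_{i+1} − x_{i+1}·y_i):
  i=1: -0.2077·-1.7012 − -3.3030·2.5709 = +8.8449 (running +8.8449)
  i=2: -3.3030·-2.2423 − -0.0432·-1.7012 = +7.3328 (running +16.1777)
  i=3: -0.0432·2.5709 − -0.2077·-2.2423 = -0.5766 (running +15.6011)
Area = |Σ|/2 = |15.6011|/2 = 7.8005

Area at t=0.866: 7.8005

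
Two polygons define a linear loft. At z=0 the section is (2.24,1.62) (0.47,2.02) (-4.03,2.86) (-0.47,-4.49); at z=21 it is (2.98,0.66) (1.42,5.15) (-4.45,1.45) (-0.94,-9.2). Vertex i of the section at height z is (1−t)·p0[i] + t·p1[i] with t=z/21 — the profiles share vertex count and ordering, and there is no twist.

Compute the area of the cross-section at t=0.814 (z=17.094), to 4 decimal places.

Cross-section at t=0.814: each vertex is (1-t)·p0[i] + t·p1[i].
  v1: (1-0.814)·(2.24,1.62) + 0.814·(2.98,0.66) = (2.8424,0.8386)
  v2: (1-0.814)·(0.47,2.02) + 0.814·(1.42,5.15) = (1.2433,4.5678)
  v3: (1-0.814)·(-4.03,2.86) + 0.814·(-4.45,1.45) = (-4.3719,1.7123)
  v4: (1-0.814)·(-0.47,-4.49) + 0.814·(-0.94,-9.2) = (-0.8526,-8.3239)
Shoelace sum Σ(x_i·y_{i+1} − x_{i+1}·y_i):
  i=1: 2.8424·4.5678 − 1.2433·0.8386 = +11.9408 (running +11.9408)
  i=2: 1.2433·1.7123 − -4.3719·4.5678 = +22.0988 (running +34.0396)
  i=3: -4.3719·-8.3239 − -0.8526·1.7123 = +37.8511 (running +71.8907)
  i=4: -0.8526·0.8386 − 2.8424·-8.3239 = +22.9447 (running +94.8354)
Area = |Σ|/2 = |94.8354|/2 = 47.4177

Area at t=0.814: 47.4177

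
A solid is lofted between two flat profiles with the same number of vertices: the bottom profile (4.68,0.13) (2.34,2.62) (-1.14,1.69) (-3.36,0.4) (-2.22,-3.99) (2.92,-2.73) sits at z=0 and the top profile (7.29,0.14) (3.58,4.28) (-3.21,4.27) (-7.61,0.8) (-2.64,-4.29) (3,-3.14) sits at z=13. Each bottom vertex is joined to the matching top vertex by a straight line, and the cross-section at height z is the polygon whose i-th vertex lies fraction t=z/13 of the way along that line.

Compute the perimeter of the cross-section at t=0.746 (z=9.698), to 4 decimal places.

Cross-section at t=0.746: each vertex is (1-t)·p0[i] + t·p1[i].
  v1: (1-0.746)·(4.68,0.13) + 0.746·(7.29,0.14) = (6.6271,0.1375)
  v2: (1-0.746)·(2.34,2.62) + 0.746·(3.58,4.28) = (3.2650,3.8584)
  v3: (1-0.746)·(-1.14,1.69) + 0.746·(-3.21,4.27) = (-2.6842,3.6147)
  v4: (1-0.746)·(-3.36,0.4) + 0.746·(-7.61,0.8) = (-6.5305,0.6984)
  v5: (1-0.746)·(-2.22,-3.99) + 0.746·(-2.64,-4.29) = (-2.5333,-4.2138)
  v6: (1-0.746)·(2.92,-2.73) + 0.746·(3,-3.14) = (2.9797,-3.0359)
Perimeter = Σ |v_{i+1} − v_i|:
  edge 1→2: √(-3.3620² + 3.7209²) = 5.0148 (running 5.0148)
  edge 2→3: √(-5.9493² + -0.2437²) = 5.9542 (running 10.9691)
  edge 3→4: √(-3.8463² + -2.9163²) = 4.8269 (running 15.7959)
  edge 4→5: √(3.9972² + -4.9122²) = 6.3330 (running 22.1289)
  edge 5→6: √(5.5130² + 1.1779²) = 5.6374 (running 27.7664)
  edge 6→1: √(3.6474² + 3.1733²) = 4.8346 (running 32.6010)
Perimeter = 32.6010

Perimeter at t=0.746: 32.6010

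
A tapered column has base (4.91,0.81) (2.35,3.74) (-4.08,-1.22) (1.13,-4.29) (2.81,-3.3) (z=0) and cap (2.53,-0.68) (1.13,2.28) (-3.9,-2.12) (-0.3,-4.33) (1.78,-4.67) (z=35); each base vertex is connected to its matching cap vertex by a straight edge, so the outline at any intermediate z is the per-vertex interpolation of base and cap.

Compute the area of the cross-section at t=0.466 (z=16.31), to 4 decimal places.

Area at t=0.466: 31.0799

Cross-section at t=0.466: each vertex is (1-t)·p0[i] + t·p1[i].
  v1: (1-0.466)·(4.91,0.81) + 0.466·(2.53,-0.68) = (3.8009,0.1157)
  v2: (1-0.466)·(2.35,3.74) + 0.466·(1.13,2.28) = (1.7815,3.0596)
  v3: (1-0.466)·(-4.08,-1.22) + 0.466·(-3.9,-2.12) = (-3.9961,-1.6394)
  v4: (1-0.466)·(1.13,-4.29) + 0.466·(-0.3,-4.33) = (0.4636,-4.3086)
  v5: (1-0.466)·(2.81,-3.3) + 0.466·(1.78,-4.67) = (2.3300,-3.9384)
Shoelace sum Σ(x_i·y_{i+1} − x_{i+1}·y_i):
  i=1: 3.8009·3.0596 − 1.7815·0.1157 = +11.4234 (running +11.4234)
  i=2: 1.7815·-1.6394 − -3.9961·3.0596 = +9.3061 (running +20.7295)
  i=3: -3.9961·-4.3086 − 0.4636·-1.6394 = +17.9779 (running +38.7074)
  i=4: 0.4636·-3.9384 − 2.3300·-4.3086 = +8.2133 (running +46.9207)
  i=5: 2.3300·0.1157 − 3.8009·-3.9384 = +15.2391 (running +62.1598)
Area = |Σ|/2 = |62.1598|/2 = 31.0799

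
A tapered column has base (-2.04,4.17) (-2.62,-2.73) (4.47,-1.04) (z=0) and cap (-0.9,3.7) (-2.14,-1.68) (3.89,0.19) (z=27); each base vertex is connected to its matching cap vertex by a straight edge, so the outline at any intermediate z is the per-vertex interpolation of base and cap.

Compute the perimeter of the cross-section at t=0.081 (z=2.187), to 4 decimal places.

Perimeter at t=0.081: 22.1583

Cross-section at t=0.081: each vertex is (1-t)·p0[i] + t·p1[i].
  v1: (1-0.081)·(-2.04,4.17) + 0.081·(-0.9,3.7) = (-1.9477,4.1319)
  v2: (1-0.081)·(-2.62,-2.73) + 0.081·(-2.14,-1.68) = (-2.5811,-2.6450)
  v3: (1-0.081)·(4.47,-1.04) + 0.081·(3.89,0.19) = (4.4230,-0.9404)
Perimeter = Σ |v_{i+1} − v_i|:
  edge 1→2: √(-0.6335² + -6.7769²) = 6.8064 (running 6.8064)
  edge 2→3: √(7.0041² + 1.7046²) = 7.2086 (running 14.0150)
  edge 3→1: √(-6.3707² + 5.0723²) = 8.1433 (running 22.1583)
Perimeter = 22.1583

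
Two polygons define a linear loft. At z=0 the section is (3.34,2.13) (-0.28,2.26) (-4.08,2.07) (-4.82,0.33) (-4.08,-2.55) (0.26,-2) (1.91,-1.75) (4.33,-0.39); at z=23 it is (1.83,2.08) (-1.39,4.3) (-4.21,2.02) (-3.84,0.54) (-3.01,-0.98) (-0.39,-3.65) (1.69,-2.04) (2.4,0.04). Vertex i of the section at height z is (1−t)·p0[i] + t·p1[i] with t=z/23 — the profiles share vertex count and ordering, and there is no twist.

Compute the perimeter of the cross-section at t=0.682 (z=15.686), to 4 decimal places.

Cross-section at t=0.682: each vertex is (1-t)·p0[i] + t·p1[i].
  v1: (1-0.682)·(3.34,2.13) + 0.682·(1.83,2.08) = (2.3102,2.0959)
  v2: (1-0.682)·(-0.28,2.26) + 0.682·(-1.39,4.3) = (-1.0370,3.6513)
  v3: (1-0.682)·(-4.08,2.07) + 0.682·(-4.21,2.02) = (-4.1687,2.0359)
  v4: (1-0.682)·(-4.82,0.33) + 0.682·(-3.84,0.54) = (-4.1516,0.4732)
  v5: (1-0.682)·(-4.08,-2.55) + 0.682·(-3.01,-0.98) = (-3.3503,-1.4793)
  v6: (1-0.682)·(0.26,-2) + 0.682·(-0.39,-3.65) = (-0.1833,-3.1253)
  v7: (1-0.682)·(1.91,-1.75) + 0.682·(1.69,-2.04) = (1.7600,-1.9478)
  v8: (1-0.682)·(4.33,-0.39) + 0.682·(2.4,0.04) = (3.0137,-0.0967)
Perimeter = Σ |v_{i+1} − v_i|:
  edge 1→2: √(-3.3472² + 1.5554²) = 3.6909 (running 3.6909)
  edge 2→3: √(-3.1316² + -1.6154²) = 3.5237 (running 7.2147)
  edge 3→4: √(0.0170² + -1.5627²) = 1.5628 (running 8.7774)
  edge 4→5: √(0.8014² + -1.9525²) = 2.1105 (running 10.8880)
  edge 5→6: √(3.1670² + -1.6460²) = 3.5692 (running 14.4572)
  edge 6→7: √(1.9433² + 1.1775²) = 2.2722 (running 16.7293)
  edge 7→8: √(1.2538² + 1.8510²) = 2.2357 (running 18.9650)
  edge 8→1: √(-0.7036² + 2.1926²) = 2.3028 (running 21.2678)
Perimeter = 21.2678

Perimeter at t=0.682: 21.2678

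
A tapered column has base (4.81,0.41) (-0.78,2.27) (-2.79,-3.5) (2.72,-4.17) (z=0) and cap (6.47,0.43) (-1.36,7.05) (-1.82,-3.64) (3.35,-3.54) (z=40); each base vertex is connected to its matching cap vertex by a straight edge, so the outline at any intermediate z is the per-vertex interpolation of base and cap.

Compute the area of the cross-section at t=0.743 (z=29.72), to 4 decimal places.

Area at t=0.743: 47.4919

Cross-section at t=0.743: each vertex is (1-t)·p0[i] + t·p1[i].
  v1: (1-0.743)·(4.81,0.41) + 0.743·(6.47,0.43) = (6.0434,0.4249)
  v2: (1-0.743)·(-0.78,2.27) + 0.743·(-1.36,7.05) = (-1.2109,5.8215)
  v3: (1-0.743)·(-2.79,-3.5) + 0.743·(-1.82,-3.64) = (-2.0693,-3.6040)
  v4: (1-0.743)·(2.72,-4.17) + 0.743·(3.35,-3.54) = (3.1881,-3.7019)
Shoelace sum Σ(x_i·y_{i+1} − x_{i+1}·y_i):
  i=1: 6.0434·5.8215 − -1.2109·0.4249 = +35.6963 (running +35.6963)
  i=2: -1.2109·-3.6040 − -2.0693·5.8215 = +16.4107 (running +52.1070)
  i=3: -2.0693·-3.7019 − 3.1881·-3.6040 = +19.1503 (running +71.2572)
  i=4: 3.1881·0.4249 − 6.0434·-3.7019 = +23.7265 (running +94.9838)
Area = |Σ|/2 = |94.9838|/2 = 47.4919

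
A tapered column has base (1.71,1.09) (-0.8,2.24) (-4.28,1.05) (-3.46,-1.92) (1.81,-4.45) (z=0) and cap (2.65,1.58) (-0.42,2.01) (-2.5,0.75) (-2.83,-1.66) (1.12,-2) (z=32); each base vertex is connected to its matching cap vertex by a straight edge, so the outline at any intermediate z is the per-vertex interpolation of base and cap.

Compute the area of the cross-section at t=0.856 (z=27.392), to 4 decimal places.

Cross-section at t=0.856: each vertex is (1-t)·p0[i] + t·p1[i].
  v1: (1-0.856)·(1.71,1.09) + 0.856·(2.65,1.58) = (2.5146,1.5094)
  v2: (1-0.856)·(-0.8,2.24) + 0.856·(-0.42,2.01) = (-0.4747,2.0431)
  v3: (1-0.856)·(-4.28,1.05) + 0.856·(-2.5,0.75) = (-2.7563,0.7932)
  v4: (1-0.856)·(-3.46,-1.92) + 0.856·(-2.83,-1.66) = (-2.9207,-1.6974)
  v5: (1-0.856)·(1.81,-4.45) + 0.856·(1.12,-2) = (1.2194,-2.3528)
Shoelace sum Σ(x_i·y_{i+1} − x_{i+1}·y_i):
  i=1: 2.5146·2.0431 − -0.4747·1.5094 = +5.8543 (running +5.8543)
  i=2: -0.4747·0.7932 − -2.7563·2.0431 = +5.2549 (running +11.1092)
  i=3: -2.7563·-1.6974 − -2.9207·0.7932 = +6.9954 (running +18.1046)
  i=4: -2.9207·-2.3528 − 1.2194·-1.6974 = +8.9417 (running +27.0463)
  i=5: 1.2194·1.5094 − 2.5146·-2.3528 = +7.7570 (running +34.8033)
Area = |Σ|/2 = |34.8033|/2 = 17.4016

Area at t=0.856: 17.4016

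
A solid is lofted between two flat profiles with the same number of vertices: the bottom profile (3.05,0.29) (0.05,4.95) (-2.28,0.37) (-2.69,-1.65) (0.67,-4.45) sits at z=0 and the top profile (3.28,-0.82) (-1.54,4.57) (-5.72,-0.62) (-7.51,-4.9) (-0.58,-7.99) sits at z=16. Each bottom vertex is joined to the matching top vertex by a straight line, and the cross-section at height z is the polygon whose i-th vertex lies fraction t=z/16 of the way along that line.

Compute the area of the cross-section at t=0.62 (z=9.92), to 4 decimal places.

Area at t=0.62: 54.5510

Cross-section at t=0.62: each vertex is (1-t)·p0[i] + t·p1[i].
  v1: (1-0.62)·(3.05,0.29) + 0.62·(3.28,-0.82) = (3.1926,-0.3982)
  v2: (1-0.62)·(0.05,4.95) + 0.62·(-1.54,4.57) = (-0.9358,4.7144)
  v3: (1-0.62)·(-2.28,0.37) + 0.62·(-5.72,-0.62) = (-4.4128,-0.2438)
  v4: (1-0.62)·(-2.69,-1.65) + 0.62·(-7.51,-4.9) = (-5.6784,-3.6650)
  v5: (1-0.62)·(0.67,-4.45) + 0.62·(-0.58,-7.99) = (-0.1050,-6.6448)
Shoelace sum Σ(x_i·y_{i+1} − x_{i+1}·y_i):
  i=1: 3.1926·4.7144 − -0.9358·-0.3982 = +14.6786 (running +14.6786)
  i=2: -0.9358·-0.2438 − -4.4128·4.7144 = +21.0319 (running +35.7104)
  i=3: -4.4128·-3.6650 − -5.6784·-0.2438 = +14.7885 (running +50.4989)
  i=4: -5.6784·-6.6448 − -0.1050·-3.6650 = +37.3470 (running +87.8459)
  i=5: -0.1050·-0.3982 − 3.1926·-6.6448 = +21.2560 (running +109.1019)
Area = |Σ|/2 = |109.1019|/2 = 54.5510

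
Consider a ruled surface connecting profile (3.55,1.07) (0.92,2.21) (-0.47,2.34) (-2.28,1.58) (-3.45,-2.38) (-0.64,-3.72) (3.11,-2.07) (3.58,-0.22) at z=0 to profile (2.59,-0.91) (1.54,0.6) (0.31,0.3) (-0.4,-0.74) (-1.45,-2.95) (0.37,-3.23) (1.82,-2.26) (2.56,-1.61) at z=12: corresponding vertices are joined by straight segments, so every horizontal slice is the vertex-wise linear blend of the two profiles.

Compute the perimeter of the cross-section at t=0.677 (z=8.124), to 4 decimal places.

Perimeter at t=0.677: 14.6298

Cross-section at t=0.677: each vertex is (1-t)·p0[i] + t·p1[i].
  v1: (1-0.677)·(3.55,1.07) + 0.677·(2.59,-0.91) = (2.9001,-0.2705)
  v2: (1-0.677)·(0.92,2.21) + 0.677·(1.54,0.6) = (1.3397,1.1200)
  v3: (1-0.677)·(-0.47,2.34) + 0.677·(0.31,0.3) = (0.0581,0.9589)
  v4: (1-0.677)·(-2.28,1.58) + 0.677·(-0.4,-0.74) = (-1.0072,0.0094)
  v5: (1-0.677)·(-3.45,-2.38) + 0.677·(-1.45,-2.95) = (-2.0960,-2.7659)
  v6: (1-0.677)·(-0.64,-3.72) + 0.677·(0.37,-3.23) = (0.0438,-3.3883)
  v7: (1-0.677)·(3.11,-2.07) + 0.677·(1.82,-2.26) = (2.2367,-2.1986)
  v8: (1-0.677)·(3.58,-0.22) + 0.677·(2.56,-1.61) = (2.8895,-1.1610)
Perimeter = Σ |v_{i+1} − v_i|:
  edge 1→2: √(-1.5603² + 1.3905²) = 2.0900 (running 2.0900)
  edge 2→3: √(-1.2817² + -0.1611²) = 1.2918 (running 3.3818)
  edge 3→4: √(-1.0653² + -0.9496²) = 1.4271 (running 4.8088)
  edge 4→5: √(-1.0888² + -2.7753²) = 2.9812 (running 7.7900)
  edge 5→6: √(2.1398² + -0.6224²) = 2.2284 (running 10.0185)
  edge 6→7: √(2.1929² + 1.1896²) = 2.4948 (running 12.5133)
  edge 7→8: √(0.6528² + 1.0376²) = 1.2259 (running 13.7391)
  edge 8→1: √(0.0106² + 0.8906²) = 0.8906 (running 14.6298)
Perimeter = 14.6298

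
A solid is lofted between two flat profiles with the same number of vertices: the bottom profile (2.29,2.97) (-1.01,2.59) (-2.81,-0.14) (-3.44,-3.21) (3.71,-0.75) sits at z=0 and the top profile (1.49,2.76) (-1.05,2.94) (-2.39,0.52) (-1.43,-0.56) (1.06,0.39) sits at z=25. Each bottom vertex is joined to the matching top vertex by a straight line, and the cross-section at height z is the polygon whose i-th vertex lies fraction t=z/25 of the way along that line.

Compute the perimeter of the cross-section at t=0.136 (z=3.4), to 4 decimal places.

Cross-section at t=0.136: each vertex is (1-t)·p0[i] + t·p1[i].
  v1: (1-0.136)·(2.29,2.97) + 0.136·(1.49,2.76) = (2.1812,2.9414)
  v2: (1-0.136)·(-1.01,2.59) + 0.136·(-1.05,2.94) = (-1.0154,2.6376)
  v3: (1-0.136)·(-2.81,-0.14) + 0.136·(-2.39,0.52) = (-2.7529,-0.0502)
  v4: (1-0.136)·(-3.44,-3.21) + 0.136·(-1.43,-0.56) = (-3.1666,-2.8496)
  v5: (1-0.136)·(3.71,-0.75) + 0.136·(1.06,0.39) = (3.3496,-0.5950)
Perimeter = Σ |v_{i+1} − v_i|:
  edge 1→2: √(-3.1966² + -0.3038²) = 3.2110 (running 3.2110)
  edge 2→3: √(-1.7374² + -2.6878²) = 3.2005 (running 6.4115)
  edge 3→4: √(-0.4138² + -2.7994²) = 2.8298 (running 9.2413)
  edge 4→5: √(6.5162² + 2.2546²) = 6.8953 (running 16.1366)
  edge 5→1: √(-1.1684² + 3.5364²) = 3.7244 (running 19.8610)
Perimeter = 19.8610

Perimeter at t=0.136: 19.8610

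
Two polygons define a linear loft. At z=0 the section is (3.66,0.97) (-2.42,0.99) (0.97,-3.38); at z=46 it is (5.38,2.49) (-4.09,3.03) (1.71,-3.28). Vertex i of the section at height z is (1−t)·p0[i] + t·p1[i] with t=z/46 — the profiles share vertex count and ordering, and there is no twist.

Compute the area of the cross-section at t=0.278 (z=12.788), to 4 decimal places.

Area at t=0.278: 16.9036

Cross-section at t=0.278: each vertex is (1-t)·p0[i] + t·p1[i].
  v1: (1-0.278)·(3.66,0.97) + 0.278·(5.38,2.49) = (4.1382,1.3926)
  v2: (1-0.278)·(-2.42,0.99) + 0.278·(-4.09,3.03) = (-2.8843,1.5571)
  v3: (1-0.278)·(0.97,-3.38) + 0.278·(1.71,-3.28) = (1.1757,-3.3522)
Shoelace sum Σ(x_i·y_{i+1} − x_{i+1}·y_i):
  i=1: 4.1382·1.5571 − -2.8843·1.3926 = +10.4601 (running +10.4601)
  i=2: -2.8843·-3.3522 − 1.1757·1.5571 = +7.8379 (running +18.2980)
  i=3: 1.1757·1.3926 − 4.1382·-3.3522 = +15.5092 (running +33.8072)
Area = |Σ|/2 = |33.8072|/2 = 16.9036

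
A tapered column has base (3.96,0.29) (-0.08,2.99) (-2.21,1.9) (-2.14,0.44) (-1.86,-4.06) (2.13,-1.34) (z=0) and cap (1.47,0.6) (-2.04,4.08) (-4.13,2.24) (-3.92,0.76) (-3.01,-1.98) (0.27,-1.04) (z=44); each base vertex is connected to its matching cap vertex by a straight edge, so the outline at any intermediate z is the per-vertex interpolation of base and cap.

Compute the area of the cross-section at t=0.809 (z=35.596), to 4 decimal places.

Area at t=0.809: 21.0102

Cross-section at t=0.809: each vertex is (1-t)·p0[i] + t·p1[i].
  v1: (1-0.809)·(3.96,0.29) + 0.809·(1.47,0.6) = (1.9456,0.5408)
  v2: (1-0.809)·(-0.08,2.99) + 0.809·(-2.04,4.08) = (-1.6656,3.8718)
  v3: (1-0.809)·(-2.21,1.9) + 0.809·(-4.13,2.24) = (-3.7633,2.1751)
  v4: (1-0.809)·(-2.14,0.44) + 0.809·(-3.92,0.76) = (-3.5800,0.6989)
  v5: (1-0.809)·(-1.86,-4.06) + 0.809·(-3.01,-1.98) = (-2.7904,-2.3773)
  v6: (1-0.809)·(2.13,-1.34) + 0.809·(0.27,-1.04) = (0.6253,-1.0973)
Shoelace sum Σ(x_i·y_{i+1} − x_{i+1}·y_i):
  i=1: 1.9456·3.8718 − -1.6656·0.5408 = +8.4337 (running +8.4337)
  i=2: -1.6656·2.1751 − -3.7633·3.8718 = +10.9478 (running +19.3816)
  i=3: -3.7633·0.6989 − -3.5800·2.1751 = +5.1567 (running +24.5382)
  i=4: -3.5800·-2.3773 − -2.7904·0.6989 = +10.4608 (running +34.9991)
  i=5: -2.7904·-1.0973 − 0.6253·-2.3773 = +4.5483 (running +39.5473)
  i=6: 0.6253·0.5408 − 1.9456·-1.0973 = +2.4730 (running +42.0204)
Area = |Σ|/2 = |42.0204|/2 = 21.0102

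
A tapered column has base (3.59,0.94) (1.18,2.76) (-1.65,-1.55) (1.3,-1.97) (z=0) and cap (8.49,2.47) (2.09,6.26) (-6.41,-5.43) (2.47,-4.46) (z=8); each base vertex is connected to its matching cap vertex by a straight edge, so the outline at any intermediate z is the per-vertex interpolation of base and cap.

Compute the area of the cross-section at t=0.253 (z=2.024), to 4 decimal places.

Area at t=0.253: 24.3535

Cross-section at t=0.253: each vertex is (1-t)·p0[i] + t·p1[i].
  v1: (1-0.253)·(3.59,0.94) + 0.253·(8.49,2.47) = (4.8297,1.3271)
  v2: (1-0.253)·(1.18,2.76) + 0.253·(2.09,6.26) = (1.4102,3.6455)
  v3: (1-0.253)·(-1.65,-1.55) + 0.253·(-6.41,-5.43) = (-2.8543,-2.5316)
  v4: (1-0.253)·(1.3,-1.97) + 0.253·(2.47,-4.46) = (1.5960,-2.6000)
Shoelace sum Σ(x_i·y_{i+1} − x_{i+1}·y_i):
  i=1: 4.8297·3.6455 − 1.4102·1.3271 = +15.7352 (running +15.7352)
  i=2: 1.4102·-2.5316 − -2.8543·3.6455 = +6.8351 (running +22.5703)
  i=3: -2.8543·-2.6000 − 1.5960·-2.5316 = +11.4616 (running +34.0318)
  i=4: 1.5960·1.3271 − 4.8297·-2.6000 = +14.6751 (running +48.7069)
Area = |Σ|/2 = |48.7069|/2 = 24.3535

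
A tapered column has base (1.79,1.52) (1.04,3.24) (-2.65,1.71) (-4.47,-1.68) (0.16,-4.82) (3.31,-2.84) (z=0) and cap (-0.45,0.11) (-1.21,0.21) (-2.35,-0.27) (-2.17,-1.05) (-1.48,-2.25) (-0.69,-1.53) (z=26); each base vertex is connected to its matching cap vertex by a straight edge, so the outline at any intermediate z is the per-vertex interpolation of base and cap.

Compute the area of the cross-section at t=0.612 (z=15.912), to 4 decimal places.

Area at t=0.612: 11.7808

Cross-section at t=0.612: each vertex is (1-t)·p0[i] + t·p1[i].
  v1: (1-0.612)·(1.79,1.52) + 0.612·(-0.45,0.11) = (0.4191,0.6571)
  v2: (1-0.612)·(1.04,3.24) + 0.612·(-1.21,0.21) = (-0.3370,1.3856)
  v3: (1-0.612)·(-2.65,1.71) + 0.612·(-2.35,-0.27) = (-2.4664,0.4982)
  v4: (1-0.612)·(-4.47,-1.68) + 0.612·(-2.17,-1.05) = (-3.0624,-1.2944)
  v5: (1-0.612)·(0.16,-4.82) + 0.612·(-1.48,-2.25) = (-0.8437,-3.2472)
  v6: (1-0.612)·(3.31,-2.84) + 0.612·(-0.69,-1.53) = (0.8620,-2.0383)
Shoelace sum Σ(x_i·y_{i+1} − x_{i+1}·y_i):
  i=1: 0.4191·1.3856 − -0.3370·0.6571 = +0.8022 (running +0.8022)
  i=2: -0.3370·0.4982 − -2.4664·1.3856 = +3.2496 (running +4.0518)
  i=3: -2.4664·-1.2944 − -3.0624·0.4982 = +4.7184 (running +8.7702)
  i=4: -3.0624·-3.2472 − -0.8437·-1.2944 = +8.8520 (running +17.6222)
  i=5: -0.8437·-2.0383 − 0.8620·-3.2472 = +4.5187 (running +22.1410)
  i=6: 0.8620·0.6571 − 0.4191·-2.0383 = +1.4207 (running +23.5616)
Area = |Σ|/2 = |23.5616|/2 = 11.7808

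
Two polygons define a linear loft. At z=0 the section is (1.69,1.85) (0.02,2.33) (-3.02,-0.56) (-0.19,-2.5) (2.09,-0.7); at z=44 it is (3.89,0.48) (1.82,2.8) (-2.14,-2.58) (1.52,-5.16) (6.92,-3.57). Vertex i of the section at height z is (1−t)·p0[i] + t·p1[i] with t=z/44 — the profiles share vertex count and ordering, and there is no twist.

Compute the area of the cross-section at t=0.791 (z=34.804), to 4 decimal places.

Cross-section at t=0.791: each vertex is (1-t)·p0[i] + t·p1[i].
  v1: (1-0.791)·(1.69,1.85) + 0.791·(3.89,0.48) = (3.4302,0.7663)
  v2: (1-0.791)·(0.02,2.33) + 0.791·(1.82,2.8) = (1.4438,2.7018)
  v3: (1-0.791)·(-3.02,-0.56) + 0.791·(-2.14,-2.58) = (-2.3239,-2.1578)
  v4: (1-0.791)·(-0.19,-2.5) + 0.791·(1.52,-5.16) = (1.1626,-4.6041)
  v5: (1-0.791)·(2.09,-0.7) + 0.791·(6.92,-3.57) = (5.9105,-2.9702)
Shoelace sum Σ(x_i·y_{i+1} − x_{i+1}·y_i):
  i=1: 3.4302·2.7018 − 1.4438·0.7663 = +8.1612 (running +8.1612)
  i=2: 1.4438·-2.1578 − -2.3239·2.7018 = +3.1632 (running +11.3244)
  i=3: -2.3239·-4.6041 − 1.1626·-2.1578 = +13.2082 (running +24.5326)
  i=4: 1.1626·-2.9702 − 5.9105·-4.6041 = +23.7593 (running +48.2919)
  i=5: 5.9105·0.7663 − 3.4302·-2.9702 = +14.7177 (running +63.0096)
Area = |Σ|/2 = |63.0096|/2 = 31.5048

Area at t=0.791: 31.5048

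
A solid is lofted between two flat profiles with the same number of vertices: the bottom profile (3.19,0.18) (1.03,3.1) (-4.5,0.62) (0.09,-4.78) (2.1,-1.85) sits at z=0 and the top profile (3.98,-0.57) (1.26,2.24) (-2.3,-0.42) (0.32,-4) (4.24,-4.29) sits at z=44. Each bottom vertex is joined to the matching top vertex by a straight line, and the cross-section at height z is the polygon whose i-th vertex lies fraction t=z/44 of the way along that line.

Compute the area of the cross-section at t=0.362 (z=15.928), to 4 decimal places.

Cross-section at t=0.362: each vertex is (1-t)·p0[i] + t·p1[i].
  v1: (1-0.362)·(3.19,0.18) + 0.362·(3.98,-0.57) = (3.4760,-0.0915)
  v2: (1-0.362)·(1.03,3.1) + 0.362·(1.26,2.24) = (1.1133,2.7887)
  v3: (1-0.362)·(-4.5,0.62) + 0.362·(-2.3,-0.42) = (-3.7036,0.2435)
  v4: (1-0.362)·(0.09,-4.78) + 0.362·(0.32,-4) = (0.1733,-4.4976)
  v5: (1-0.362)·(2.1,-1.85) + 0.362·(4.24,-4.29) = (2.8747,-2.7333)
Shoelace sum Σ(x_i·y_{i+1} − x_{i+1}·y_i):
  i=1: 3.4760·2.7887 − 1.1133·-0.0915 = +9.7953 (running +9.7953)
  i=2: 1.1133·0.2435 − -3.7036·2.7887 = +10.5993 (running +20.3945)
  i=3: -3.7036·-4.4976 − 0.1733·0.2435 = +16.6153 (running +37.0098)
  i=4: 0.1733·-2.7333 − 2.8747·-4.4976 = +12.4557 (running +49.4655)
  i=5: 2.8747·-0.0915 − 3.4760·-2.7333 = +9.2378 (running +58.7033)
Area = |Σ|/2 = |58.7033|/2 = 29.3516

Area at t=0.362: 29.3516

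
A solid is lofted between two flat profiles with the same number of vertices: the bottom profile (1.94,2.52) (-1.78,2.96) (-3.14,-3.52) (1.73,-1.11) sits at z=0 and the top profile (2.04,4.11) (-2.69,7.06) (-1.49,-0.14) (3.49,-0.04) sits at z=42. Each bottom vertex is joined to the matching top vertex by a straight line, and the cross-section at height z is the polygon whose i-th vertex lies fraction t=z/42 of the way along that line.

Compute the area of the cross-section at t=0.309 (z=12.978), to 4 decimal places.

Area at t=0.309: 23.4100

Cross-section at t=0.309: each vertex is (1-t)·p0[i] + t·p1[i].
  v1: (1-0.309)·(1.94,2.52) + 0.309·(2.04,4.11) = (1.9709,3.0113)
  v2: (1-0.309)·(-1.78,2.96) + 0.309·(-2.69,7.06) = (-2.0612,4.2269)
  v3: (1-0.309)·(-3.14,-3.52) + 0.309·(-1.49,-0.14) = (-2.6302,-2.4756)
  v4: (1-0.309)·(1.73,-1.11) + 0.309·(3.49,-0.04) = (2.2738,-0.7794)
Shoelace sum Σ(x_i·y_{i+1} − x_{i+1}·y_i):
  i=1: 1.9709·4.2269 − -2.0612·3.0113 = +14.5377 (running +14.5377)
  i=2: -2.0612·-2.4756 − -2.6302·4.2269 = +16.2200 (running +30.7577)
  i=3: -2.6302·-0.7794 − 2.2738·-2.4756 = +7.6789 (running +38.4366)
  i=4: 2.2738·3.0113 − 1.9709·-0.7794 = +8.3833 (running +46.8199)
Area = |Σ|/2 = |46.8199|/2 = 23.4100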